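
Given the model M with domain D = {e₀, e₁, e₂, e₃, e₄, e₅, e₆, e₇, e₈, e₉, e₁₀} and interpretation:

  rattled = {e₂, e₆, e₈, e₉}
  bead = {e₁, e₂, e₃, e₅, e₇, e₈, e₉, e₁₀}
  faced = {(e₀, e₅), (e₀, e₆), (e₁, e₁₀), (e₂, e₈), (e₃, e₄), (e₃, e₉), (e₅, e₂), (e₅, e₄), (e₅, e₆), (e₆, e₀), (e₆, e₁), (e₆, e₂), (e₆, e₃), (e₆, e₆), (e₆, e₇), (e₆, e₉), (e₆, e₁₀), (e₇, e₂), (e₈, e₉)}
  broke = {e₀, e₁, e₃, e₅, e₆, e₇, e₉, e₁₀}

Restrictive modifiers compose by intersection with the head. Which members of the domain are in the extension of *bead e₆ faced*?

{e₁, e₂, e₃, e₇, e₉, e₁₀}

⟦e₆ faced⟧ = {x : ⟨e₆, x⟩ ∈ ⟦faced⟧} = {e₀, e₁, e₂, e₃, e₆, e₇, e₉, e₁₀}
⟦bead⟧ = {e₁, e₂, e₃, e₅, e₇, e₈, e₉, e₁₀}
… ∩ ⟦e₆ faced⟧ = {e₁, e₂, e₃, e₅, e₇, e₈, e₉, e₁₀} ∩ {e₀, e₁, e₂, e₃, e₆, e₇, e₉, e₁₀} = {e₁, e₂, e₃, e₇, e₉, e₁₀}
So ⟦bead e₆ faced⟧ = {e₁, e₂, e₃, e₇, e₉, e₁₀}.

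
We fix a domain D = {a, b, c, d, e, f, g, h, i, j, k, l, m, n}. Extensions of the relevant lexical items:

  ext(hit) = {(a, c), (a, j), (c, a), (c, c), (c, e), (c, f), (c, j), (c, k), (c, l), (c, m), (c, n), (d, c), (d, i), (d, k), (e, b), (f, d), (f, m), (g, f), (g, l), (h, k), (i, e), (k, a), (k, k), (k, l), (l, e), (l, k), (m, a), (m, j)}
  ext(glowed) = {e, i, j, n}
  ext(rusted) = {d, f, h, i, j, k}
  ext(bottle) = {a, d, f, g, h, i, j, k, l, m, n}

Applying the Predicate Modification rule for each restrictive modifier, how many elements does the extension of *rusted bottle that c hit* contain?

3

⟦that c hit⟧ = {x : ⟨c, x⟩ ∈ ⟦hit⟧} = {a, c, e, f, j, k, l, m, n}
⟦bottle⟧ = {a, d, f, g, h, i, j, k, l, m, n}
… ∩ ⟦that c hit⟧ = {a, d, f, g, h, i, j, k, l, m, n} ∩ {a, c, e, f, j, k, l, m, n} = {a, f, j, k, l, m, n}
… ∩ ⟦rusted⟧ = {a, f, j, k, l, m, n} ∩ {d, f, h, i, j, k} = {f, j, k}
⟦rusted bottle that c hit⟧ = {f, j, k}, so the cardinality is 3.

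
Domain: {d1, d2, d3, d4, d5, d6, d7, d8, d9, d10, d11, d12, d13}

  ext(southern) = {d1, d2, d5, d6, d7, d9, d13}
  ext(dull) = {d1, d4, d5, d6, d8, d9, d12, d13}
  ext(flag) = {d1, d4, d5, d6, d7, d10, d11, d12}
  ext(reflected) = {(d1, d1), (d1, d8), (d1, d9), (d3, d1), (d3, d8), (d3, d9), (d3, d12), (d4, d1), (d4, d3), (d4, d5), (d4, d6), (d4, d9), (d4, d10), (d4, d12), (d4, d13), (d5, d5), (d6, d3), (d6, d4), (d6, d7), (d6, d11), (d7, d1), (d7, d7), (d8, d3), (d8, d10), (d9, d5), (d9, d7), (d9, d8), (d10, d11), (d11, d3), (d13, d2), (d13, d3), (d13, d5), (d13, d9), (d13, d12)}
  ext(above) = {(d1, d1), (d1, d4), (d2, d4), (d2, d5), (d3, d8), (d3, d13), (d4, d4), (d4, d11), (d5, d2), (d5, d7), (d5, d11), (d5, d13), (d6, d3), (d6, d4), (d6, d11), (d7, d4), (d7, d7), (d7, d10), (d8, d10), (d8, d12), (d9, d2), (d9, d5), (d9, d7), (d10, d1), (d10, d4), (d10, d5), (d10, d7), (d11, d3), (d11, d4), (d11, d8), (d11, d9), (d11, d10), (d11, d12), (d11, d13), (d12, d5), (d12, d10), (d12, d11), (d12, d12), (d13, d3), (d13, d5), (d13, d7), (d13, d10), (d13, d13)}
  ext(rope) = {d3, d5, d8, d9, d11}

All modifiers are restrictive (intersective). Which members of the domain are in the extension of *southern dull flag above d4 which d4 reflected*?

{d1, d6}

⟦above d4⟧ = {x : ⟨x, d4⟩ ∈ ⟦above⟧} = {d1, d2, d4, d6, d7, d10, d11}
⟦which d4 reflected⟧ = {x : ⟨d4, x⟩ ∈ ⟦reflected⟧} = {d1, d3, d5, d6, d9, d10, d12, d13}
⟦flag⟧ = {d1, d4, d5, d6, d7, d10, d11, d12}
… ∩ ⟦above d4⟧ = {d1, d4, d5, d6, d7, d10, d11, d12} ∩ {d1, d2, d4, d6, d7, d10, d11} = {d1, d4, d6, d7, d10, d11}
… ∩ ⟦which d4 reflected⟧ = {d1, d4, d6, d7, d10, d11} ∩ {d1, d3, d5, d6, d9, d10, d12, d13} = {d1, d6, d10}
… ∩ ⟦southern⟧ = {d1, d6, d10} ∩ {d1, d2, d5, d6, d7, d9, d13} = {d1, d6}
… ∩ ⟦dull⟧ = {d1, d6} ∩ {d1, d4, d5, d6, d8, d9, d12, d13} = {d1, d6}
So ⟦southern dull flag above d4 which d4 reflected⟧ = {d1, d6}.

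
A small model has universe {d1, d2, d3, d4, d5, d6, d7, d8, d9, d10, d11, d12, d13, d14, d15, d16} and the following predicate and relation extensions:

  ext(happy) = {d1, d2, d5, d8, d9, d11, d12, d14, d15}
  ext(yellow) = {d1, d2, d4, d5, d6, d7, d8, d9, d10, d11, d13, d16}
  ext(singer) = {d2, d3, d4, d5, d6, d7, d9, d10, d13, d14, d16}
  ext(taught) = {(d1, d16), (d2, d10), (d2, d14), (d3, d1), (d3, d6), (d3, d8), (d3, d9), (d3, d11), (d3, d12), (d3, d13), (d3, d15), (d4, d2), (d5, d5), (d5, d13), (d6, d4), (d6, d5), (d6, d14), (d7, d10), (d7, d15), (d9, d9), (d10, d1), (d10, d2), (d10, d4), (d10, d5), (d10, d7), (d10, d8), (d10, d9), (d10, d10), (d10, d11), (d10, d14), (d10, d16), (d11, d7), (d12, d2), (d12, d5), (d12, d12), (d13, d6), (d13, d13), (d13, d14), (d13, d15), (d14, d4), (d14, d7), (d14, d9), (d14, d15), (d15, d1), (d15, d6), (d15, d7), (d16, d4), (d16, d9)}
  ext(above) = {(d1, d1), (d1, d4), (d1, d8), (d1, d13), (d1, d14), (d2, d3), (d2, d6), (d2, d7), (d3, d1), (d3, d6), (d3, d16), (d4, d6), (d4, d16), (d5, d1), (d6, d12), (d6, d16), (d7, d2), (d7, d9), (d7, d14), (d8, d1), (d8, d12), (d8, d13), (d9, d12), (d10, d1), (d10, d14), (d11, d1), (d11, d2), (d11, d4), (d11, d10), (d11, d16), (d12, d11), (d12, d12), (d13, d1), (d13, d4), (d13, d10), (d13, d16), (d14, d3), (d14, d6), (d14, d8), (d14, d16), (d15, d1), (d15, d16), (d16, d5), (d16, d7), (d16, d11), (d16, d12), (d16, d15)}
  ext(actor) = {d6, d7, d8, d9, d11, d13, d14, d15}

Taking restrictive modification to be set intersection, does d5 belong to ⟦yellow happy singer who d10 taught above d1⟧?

yes

⟦who d10 taught⟧ = {x : ⟨d10, x⟩ ∈ ⟦taught⟧} = {d1, d2, d4, d5, d7, d8, d9, d10, d11, d14, d16}
⟦above d1⟧ = {x : ⟨x, d1⟩ ∈ ⟦above⟧} = {d1, d3, d5, d8, d10, d11, d13, d15}
⟦singer⟧ = {d2, d3, d4, d5, d6, d7, d9, d10, d13, d14, d16}
… ∩ ⟦who d10 taught⟧ = {d2, d3, d4, d5, d6, d7, d9, d10, d13, d14, d16} ∩ {d1, d2, d4, d5, d7, d8, d9, d10, d11, d14, d16} = {d2, d4, d5, d7, d9, d10, d14, d16}
… ∩ ⟦above d1⟧ = {d2, d4, d5, d7, d9, d10, d14, d16} ∩ {d1, d3, d5, d8, d10, d11, d13, d15} = {d5, d10}
… ∩ ⟦yellow⟧ = {d5, d10} ∩ {d1, d2, d4, d5, d6, d7, d8, d9, d10, d11, d13, d16} = {d5, d10}
… ∩ ⟦happy⟧ = {d5, d10} ∩ {d1, d2, d5, d8, d9, d11, d12, d14, d15} = {d5}
⟦yellow happy singer who d10 taught above d1⟧ = {d5}; d5 ∈ this set.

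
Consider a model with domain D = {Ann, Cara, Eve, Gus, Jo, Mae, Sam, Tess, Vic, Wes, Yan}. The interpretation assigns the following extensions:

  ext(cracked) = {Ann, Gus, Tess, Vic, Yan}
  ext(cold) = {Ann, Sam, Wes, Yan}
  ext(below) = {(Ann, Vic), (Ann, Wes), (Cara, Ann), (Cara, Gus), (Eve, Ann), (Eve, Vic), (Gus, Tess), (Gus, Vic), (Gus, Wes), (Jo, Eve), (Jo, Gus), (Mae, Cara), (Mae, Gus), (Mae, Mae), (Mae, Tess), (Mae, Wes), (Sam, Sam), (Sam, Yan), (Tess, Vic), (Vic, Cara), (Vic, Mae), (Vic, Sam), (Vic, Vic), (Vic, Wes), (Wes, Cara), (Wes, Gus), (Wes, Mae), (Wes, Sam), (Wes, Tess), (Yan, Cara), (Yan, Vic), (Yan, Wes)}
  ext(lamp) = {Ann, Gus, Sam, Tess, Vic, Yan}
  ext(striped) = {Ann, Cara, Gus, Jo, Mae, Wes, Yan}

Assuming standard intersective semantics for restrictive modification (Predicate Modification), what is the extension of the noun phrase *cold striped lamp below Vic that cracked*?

{Ann, Yan}

⟦below Vic⟧ = {x : ⟨x, Vic⟩ ∈ ⟦below⟧} = {Ann, Eve, Gus, Tess, Vic, Yan}
⟦that cracked⟧ = ⟦cracked⟧ = {Ann, Gus, Tess, Vic, Yan}
⟦lamp⟧ = {Ann, Gus, Sam, Tess, Vic, Yan}
… ∩ ⟦below Vic⟧ = {Ann, Gus, Sam, Tess, Vic, Yan} ∩ {Ann, Eve, Gus, Tess, Vic, Yan} = {Ann, Gus, Tess, Vic, Yan}
… ∩ ⟦that cracked⟧ = {Ann, Gus, Tess, Vic, Yan} ∩ {Ann, Gus, Tess, Vic, Yan} = {Ann, Gus, Tess, Vic, Yan}
… ∩ ⟦cold⟧ = {Ann, Gus, Tess, Vic, Yan} ∩ {Ann, Sam, Wes, Yan} = {Ann, Yan}
… ∩ ⟦striped⟧ = {Ann, Yan} ∩ {Ann, Cara, Gus, Jo, Mae, Wes, Yan} = {Ann, Yan}
So ⟦cold striped lamp below Vic that cracked⟧ = {Ann, Yan}.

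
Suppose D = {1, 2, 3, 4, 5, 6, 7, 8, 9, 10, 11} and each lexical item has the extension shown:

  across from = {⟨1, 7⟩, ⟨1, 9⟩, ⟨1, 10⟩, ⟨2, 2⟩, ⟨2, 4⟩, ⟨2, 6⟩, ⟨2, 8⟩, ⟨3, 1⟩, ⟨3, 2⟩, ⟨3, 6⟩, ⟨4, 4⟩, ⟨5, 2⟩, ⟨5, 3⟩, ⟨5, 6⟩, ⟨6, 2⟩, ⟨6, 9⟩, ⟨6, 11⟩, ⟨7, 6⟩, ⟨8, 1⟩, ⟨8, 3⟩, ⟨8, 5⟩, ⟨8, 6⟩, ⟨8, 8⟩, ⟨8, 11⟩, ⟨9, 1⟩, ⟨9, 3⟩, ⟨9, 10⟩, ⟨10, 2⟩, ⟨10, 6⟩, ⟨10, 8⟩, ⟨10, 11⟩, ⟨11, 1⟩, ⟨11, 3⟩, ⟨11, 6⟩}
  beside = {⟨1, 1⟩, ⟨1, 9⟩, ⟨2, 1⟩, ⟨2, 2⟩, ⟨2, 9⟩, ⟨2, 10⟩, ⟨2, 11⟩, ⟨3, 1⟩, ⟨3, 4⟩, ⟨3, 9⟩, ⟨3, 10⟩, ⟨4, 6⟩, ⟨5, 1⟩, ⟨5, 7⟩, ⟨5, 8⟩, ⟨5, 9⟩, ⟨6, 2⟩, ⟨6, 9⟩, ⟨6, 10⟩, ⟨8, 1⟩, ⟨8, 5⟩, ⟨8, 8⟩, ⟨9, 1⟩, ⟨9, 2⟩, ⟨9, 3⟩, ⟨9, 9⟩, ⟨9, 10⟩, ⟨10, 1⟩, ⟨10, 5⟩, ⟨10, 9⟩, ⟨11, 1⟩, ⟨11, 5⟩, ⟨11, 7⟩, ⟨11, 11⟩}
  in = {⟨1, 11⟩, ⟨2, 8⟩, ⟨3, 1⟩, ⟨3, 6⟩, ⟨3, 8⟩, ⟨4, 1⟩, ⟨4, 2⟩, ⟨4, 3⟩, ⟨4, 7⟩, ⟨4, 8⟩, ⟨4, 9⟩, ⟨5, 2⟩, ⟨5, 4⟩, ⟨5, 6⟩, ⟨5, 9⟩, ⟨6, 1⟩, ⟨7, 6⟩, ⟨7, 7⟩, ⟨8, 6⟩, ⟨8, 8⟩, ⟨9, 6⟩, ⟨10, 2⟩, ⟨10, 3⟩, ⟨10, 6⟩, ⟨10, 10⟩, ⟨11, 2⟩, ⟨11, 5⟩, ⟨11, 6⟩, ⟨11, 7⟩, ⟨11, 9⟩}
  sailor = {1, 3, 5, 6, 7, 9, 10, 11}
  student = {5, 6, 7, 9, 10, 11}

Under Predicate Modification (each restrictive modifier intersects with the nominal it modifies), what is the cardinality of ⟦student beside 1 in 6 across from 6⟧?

⟦beside 1⟧ = {x : ⟨x, 1⟩ ∈ ⟦beside⟧} = {1, 2, 3, 5, 8, 9, 10, 11}
⟦in 6⟧ = {x : ⟨x, 6⟩ ∈ ⟦in⟧} = {3, 5, 7, 8, 9, 10, 11}
⟦across from 6⟧ = {x : ⟨x, 6⟩ ∈ ⟦across from⟧} = {2, 3, 5, 7, 8, 10, 11}
⟦student⟧ = {5, 6, 7, 9, 10, 11}
… ∩ ⟦beside 1⟧ = {5, 6, 7, 9, 10, 11} ∩ {1, 2, 3, 5, 8, 9, 10, 11} = {5, 9, 10, 11}
… ∩ ⟦in 6⟧ = {5, 9, 10, 11} ∩ {3, 5, 7, 8, 9, 10, 11} = {5, 9, 10, 11}
… ∩ ⟦across from 6⟧ = {5, 9, 10, 11} ∩ {2, 3, 5, 7, 8, 10, 11} = {5, 10, 11}
⟦student beside 1 in 6 across from 6⟧ = {5, 10, 11}, so the cardinality is 3.

3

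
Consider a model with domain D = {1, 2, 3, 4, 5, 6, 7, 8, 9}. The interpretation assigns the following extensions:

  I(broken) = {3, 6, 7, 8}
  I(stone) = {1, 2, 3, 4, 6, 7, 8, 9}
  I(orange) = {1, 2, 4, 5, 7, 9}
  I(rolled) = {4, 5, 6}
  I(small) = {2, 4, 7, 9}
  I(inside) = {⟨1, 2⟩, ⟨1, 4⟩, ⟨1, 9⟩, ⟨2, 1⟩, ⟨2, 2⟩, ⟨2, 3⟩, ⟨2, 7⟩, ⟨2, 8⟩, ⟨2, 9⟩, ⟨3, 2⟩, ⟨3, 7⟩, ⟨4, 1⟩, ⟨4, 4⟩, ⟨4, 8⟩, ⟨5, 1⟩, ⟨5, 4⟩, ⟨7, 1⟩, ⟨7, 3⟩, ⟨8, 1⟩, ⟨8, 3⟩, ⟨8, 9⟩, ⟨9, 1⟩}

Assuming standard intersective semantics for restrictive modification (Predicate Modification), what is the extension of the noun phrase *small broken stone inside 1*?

{7}

⟦inside 1⟧ = {x : ⟨x, 1⟩ ∈ ⟦inside⟧} = {2, 4, 5, 7, 8, 9}
⟦stone⟧ = {1, 2, 3, 4, 6, 7, 8, 9}
… ∩ ⟦inside 1⟧ = {1, 2, 3, 4, 6, 7, 8, 9} ∩ {2, 4, 5, 7, 8, 9} = {2, 4, 7, 8, 9}
… ∩ ⟦small⟧ = {2, 4, 7, 8, 9} ∩ {2, 4, 7, 9} = {2, 4, 7, 9}
… ∩ ⟦broken⟧ = {2, 4, 7, 9} ∩ {3, 6, 7, 8} = {7}
So ⟦small broken stone inside 1⟧ = {7}.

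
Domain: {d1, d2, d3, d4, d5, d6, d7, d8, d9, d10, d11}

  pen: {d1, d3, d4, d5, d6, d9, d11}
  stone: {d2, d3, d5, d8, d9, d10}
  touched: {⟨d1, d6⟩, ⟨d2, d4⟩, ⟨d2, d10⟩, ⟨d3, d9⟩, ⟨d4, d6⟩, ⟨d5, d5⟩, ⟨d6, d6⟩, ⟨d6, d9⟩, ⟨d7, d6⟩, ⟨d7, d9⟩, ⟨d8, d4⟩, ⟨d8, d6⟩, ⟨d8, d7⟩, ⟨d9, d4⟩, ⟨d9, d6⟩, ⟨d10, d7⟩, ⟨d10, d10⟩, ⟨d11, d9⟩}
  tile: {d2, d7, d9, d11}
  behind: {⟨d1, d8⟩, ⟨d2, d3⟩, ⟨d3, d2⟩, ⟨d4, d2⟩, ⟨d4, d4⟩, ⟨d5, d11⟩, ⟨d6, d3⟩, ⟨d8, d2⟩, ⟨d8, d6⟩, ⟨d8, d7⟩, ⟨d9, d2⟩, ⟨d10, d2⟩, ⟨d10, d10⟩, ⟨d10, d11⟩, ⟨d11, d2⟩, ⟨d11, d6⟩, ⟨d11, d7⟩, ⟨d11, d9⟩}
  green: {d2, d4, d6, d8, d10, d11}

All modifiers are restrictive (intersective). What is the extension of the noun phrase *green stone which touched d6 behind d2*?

{d8}

⟦which touched d6⟧ = {x : ⟨x, d6⟩ ∈ ⟦touched⟧} = {d1, d4, d6, d7, d8, d9}
⟦behind d2⟧ = {x : ⟨x, d2⟩ ∈ ⟦behind⟧} = {d3, d4, d8, d9, d10, d11}
⟦stone⟧ = {d2, d3, d5, d8, d9, d10}
… ∩ ⟦which touched d6⟧ = {d2, d3, d5, d8, d9, d10} ∩ {d1, d4, d6, d7, d8, d9} = {d8, d9}
… ∩ ⟦behind d2⟧ = {d8, d9} ∩ {d3, d4, d8, d9, d10, d11} = {d8, d9}
… ∩ ⟦green⟧ = {d8, d9} ∩ {d2, d4, d6, d8, d10, d11} = {d8}
So ⟦green stone which touched d6 behind d2⟧ = {d8}.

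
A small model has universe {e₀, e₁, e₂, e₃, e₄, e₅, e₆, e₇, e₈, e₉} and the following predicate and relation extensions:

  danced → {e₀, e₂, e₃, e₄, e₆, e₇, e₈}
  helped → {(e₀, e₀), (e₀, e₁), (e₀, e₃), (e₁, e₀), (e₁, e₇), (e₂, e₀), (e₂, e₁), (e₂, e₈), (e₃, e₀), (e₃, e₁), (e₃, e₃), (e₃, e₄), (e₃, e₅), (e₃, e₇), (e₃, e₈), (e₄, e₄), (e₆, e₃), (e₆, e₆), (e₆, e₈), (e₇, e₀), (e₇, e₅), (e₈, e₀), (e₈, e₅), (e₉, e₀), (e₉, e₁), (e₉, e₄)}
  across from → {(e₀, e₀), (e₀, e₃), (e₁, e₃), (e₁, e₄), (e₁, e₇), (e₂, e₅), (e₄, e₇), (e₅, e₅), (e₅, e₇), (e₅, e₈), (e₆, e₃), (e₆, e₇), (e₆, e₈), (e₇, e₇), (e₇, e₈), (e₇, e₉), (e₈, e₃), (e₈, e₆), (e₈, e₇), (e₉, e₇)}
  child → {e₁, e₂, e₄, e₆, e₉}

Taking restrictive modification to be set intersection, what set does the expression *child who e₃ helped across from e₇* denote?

⟦who e₃ helped⟧ = {x : ⟨e₃, x⟩ ∈ ⟦helped⟧} = {e₀, e₁, e₃, e₄, e₅, e₇, e₈}
⟦across from e₇⟧ = {x : ⟨x, e₇⟩ ∈ ⟦across from⟧} = {e₁, e₄, e₅, e₆, e₇, e₈, e₉}
⟦child⟧ = {e₁, e₂, e₄, e₆, e₉}
… ∩ ⟦who e₃ helped⟧ = {e₁, e₂, e₄, e₆, e₉} ∩ {e₀, e₁, e₃, e₄, e₅, e₇, e₈} = {e₁, e₄}
… ∩ ⟦across from e₇⟧ = {e₁, e₄} ∩ {e₁, e₄, e₅, e₆, e₇, e₈, e₉} = {e₁, e₄}
So ⟦child who e₃ helped across from e₇⟧ = {e₁, e₄}.

{e₁, e₄}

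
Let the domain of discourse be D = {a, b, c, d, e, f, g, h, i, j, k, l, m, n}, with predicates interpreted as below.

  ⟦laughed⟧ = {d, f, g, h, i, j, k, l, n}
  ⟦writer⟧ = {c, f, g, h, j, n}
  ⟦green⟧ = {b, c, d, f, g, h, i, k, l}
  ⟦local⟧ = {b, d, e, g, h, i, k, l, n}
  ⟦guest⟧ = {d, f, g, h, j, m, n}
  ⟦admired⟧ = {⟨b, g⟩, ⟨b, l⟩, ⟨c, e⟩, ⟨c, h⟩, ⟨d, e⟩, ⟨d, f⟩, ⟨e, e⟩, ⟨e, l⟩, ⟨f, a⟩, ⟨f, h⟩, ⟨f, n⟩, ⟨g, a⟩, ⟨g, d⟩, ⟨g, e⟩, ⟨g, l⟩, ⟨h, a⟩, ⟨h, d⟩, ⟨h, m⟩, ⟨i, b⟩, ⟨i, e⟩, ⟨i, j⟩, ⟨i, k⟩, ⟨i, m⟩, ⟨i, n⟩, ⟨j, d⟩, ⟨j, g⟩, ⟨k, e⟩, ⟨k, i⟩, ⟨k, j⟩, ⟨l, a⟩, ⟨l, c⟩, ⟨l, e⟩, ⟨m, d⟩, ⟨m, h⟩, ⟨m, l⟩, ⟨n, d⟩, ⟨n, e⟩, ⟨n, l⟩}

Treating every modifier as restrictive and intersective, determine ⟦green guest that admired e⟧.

{d, g}

⟦that admired e⟧ = {x : ⟨x, e⟩ ∈ ⟦admired⟧} = {c, d, e, g, i, k, l, n}
⟦guest⟧ = {d, f, g, h, j, m, n}
… ∩ ⟦that admired e⟧ = {d, f, g, h, j, m, n} ∩ {c, d, e, g, i, k, l, n} = {d, g, n}
… ∩ ⟦green⟧ = {d, g, n} ∩ {b, c, d, f, g, h, i, k, l} = {d, g}
So ⟦green guest that admired e⟧ = {d, g}.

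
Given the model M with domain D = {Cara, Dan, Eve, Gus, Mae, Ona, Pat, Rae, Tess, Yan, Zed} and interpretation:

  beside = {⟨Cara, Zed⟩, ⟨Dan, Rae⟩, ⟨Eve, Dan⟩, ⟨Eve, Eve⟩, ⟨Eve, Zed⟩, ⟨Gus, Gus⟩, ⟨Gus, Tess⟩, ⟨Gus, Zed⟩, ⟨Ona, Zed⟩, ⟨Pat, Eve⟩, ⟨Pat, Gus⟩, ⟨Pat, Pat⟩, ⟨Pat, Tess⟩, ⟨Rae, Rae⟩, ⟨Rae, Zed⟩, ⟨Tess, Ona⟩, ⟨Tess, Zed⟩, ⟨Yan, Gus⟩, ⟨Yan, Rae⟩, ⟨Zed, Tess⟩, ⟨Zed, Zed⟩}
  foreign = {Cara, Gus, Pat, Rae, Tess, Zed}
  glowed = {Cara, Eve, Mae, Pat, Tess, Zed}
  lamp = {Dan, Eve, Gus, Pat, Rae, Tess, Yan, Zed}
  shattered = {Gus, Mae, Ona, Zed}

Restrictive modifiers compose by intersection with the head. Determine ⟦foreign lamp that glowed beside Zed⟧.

{Tess, Zed}

⟦that glowed⟧ = ⟦glowed⟧ = {Cara, Eve, Mae, Pat, Tess, Zed}
⟦beside Zed⟧ = {x : ⟨x, Zed⟩ ∈ ⟦beside⟧} = {Cara, Eve, Gus, Ona, Rae, Tess, Zed}
⟦lamp⟧ = {Dan, Eve, Gus, Pat, Rae, Tess, Yan, Zed}
… ∩ ⟦that glowed⟧ = {Dan, Eve, Gus, Pat, Rae, Tess, Yan, Zed} ∩ {Cara, Eve, Mae, Pat, Tess, Zed} = {Eve, Pat, Tess, Zed}
… ∩ ⟦beside Zed⟧ = {Eve, Pat, Tess, Zed} ∩ {Cara, Eve, Gus, Ona, Rae, Tess, Zed} = {Eve, Tess, Zed}
… ∩ ⟦foreign⟧ = {Eve, Tess, Zed} ∩ {Cara, Gus, Pat, Rae, Tess, Zed} = {Tess, Zed}
So ⟦foreign lamp that glowed beside Zed⟧ = {Tess, Zed}.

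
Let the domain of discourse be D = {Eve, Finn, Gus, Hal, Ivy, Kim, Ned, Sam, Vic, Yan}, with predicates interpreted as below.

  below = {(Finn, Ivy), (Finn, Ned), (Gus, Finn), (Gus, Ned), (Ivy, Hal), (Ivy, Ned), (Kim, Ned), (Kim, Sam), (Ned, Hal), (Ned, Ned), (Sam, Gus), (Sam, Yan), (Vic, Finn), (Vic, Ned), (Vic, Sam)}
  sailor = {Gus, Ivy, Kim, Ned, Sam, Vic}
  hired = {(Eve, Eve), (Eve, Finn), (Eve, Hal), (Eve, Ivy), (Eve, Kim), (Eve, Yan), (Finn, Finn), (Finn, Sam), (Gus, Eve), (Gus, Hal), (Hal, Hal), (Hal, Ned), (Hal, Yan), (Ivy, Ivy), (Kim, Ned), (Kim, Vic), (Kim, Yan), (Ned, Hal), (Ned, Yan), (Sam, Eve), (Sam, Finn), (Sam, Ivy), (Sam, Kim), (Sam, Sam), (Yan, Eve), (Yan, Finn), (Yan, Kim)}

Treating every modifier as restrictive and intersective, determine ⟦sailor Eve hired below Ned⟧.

⟦Eve hired⟧ = {x : ⟨Eve, x⟩ ∈ ⟦hired⟧} = {Eve, Finn, Hal, Ivy, Kim, Yan}
⟦below Ned⟧ = {x : ⟨x, Ned⟩ ∈ ⟦below⟧} = {Finn, Gus, Ivy, Kim, Ned, Vic}
⟦sailor⟧ = {Gus, Ivy, Kim, Ned, Sam, Vic}
… ∩ ⟦Eve hired⟧ = {Gus, Ivy, Kim, Ned, Sam, Vic} ∩ {Eve, Finn, Hal, Ivy, Kim, Yan} = {Ivy, Kim}
… ∩ ⟦below Ned⟧ = {Ivy, Kim} ∩ {Finn, Gus, Ivy, Kim, Ned, Vic} = {Ivy, Kim}
So ⟦sailor Eve hired below Ned⟧ = {Ivy, Kim}.

{Ivy, Kim}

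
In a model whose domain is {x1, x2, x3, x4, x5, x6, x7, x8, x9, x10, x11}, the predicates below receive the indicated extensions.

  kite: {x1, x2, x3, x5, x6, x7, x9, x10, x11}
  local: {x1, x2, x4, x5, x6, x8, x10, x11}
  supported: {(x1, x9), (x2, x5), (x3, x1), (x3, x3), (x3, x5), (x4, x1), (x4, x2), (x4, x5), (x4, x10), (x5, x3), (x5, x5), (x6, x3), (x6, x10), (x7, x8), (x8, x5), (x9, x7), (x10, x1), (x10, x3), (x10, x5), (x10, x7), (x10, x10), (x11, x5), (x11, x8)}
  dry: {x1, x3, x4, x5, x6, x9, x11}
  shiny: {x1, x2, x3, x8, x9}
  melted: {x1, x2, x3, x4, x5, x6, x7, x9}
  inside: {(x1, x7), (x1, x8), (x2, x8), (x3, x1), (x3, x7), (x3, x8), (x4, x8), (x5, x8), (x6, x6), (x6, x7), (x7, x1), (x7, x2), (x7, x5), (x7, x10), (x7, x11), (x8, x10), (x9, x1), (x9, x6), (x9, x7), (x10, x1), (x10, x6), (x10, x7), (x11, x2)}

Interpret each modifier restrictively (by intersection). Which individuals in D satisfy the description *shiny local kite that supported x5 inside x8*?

⟦that supported x5⟧ = {x : ⟨x, x5⟩ ∈ ⟦supported⟧} = {x2, x3, x4, x5, x8, x10, x11}
⟦inside x8⟧ = {x : ⟨x, x8⟩ ∈ ⟦inside⟧} = {x1, x2, x3, x4, x5}
⟦kite⟧ = {x1, x2, x3, x5, x6, x7, x9, x10, x11}
… ∩ ⟦that supported x5⟧ = {x1, x2, x3, x5, x6, x7, x9, x10, x11} ∩ {x2, x3, x4, x5, x8, x10, x11} = {x2, x3, x5, x10, x11}
… ∩ ⟦inside x8⟧ = {x2, x3, x5, x10, x11} ∩ {x1, x2, x3, x4, x5} = {x2, x3, x5}
… ∩ ⟦shiny⟧ = {x2, x3, x5} ∩ {x1, x2, x3, x8, x9} = {x2, x3}
… ∩ ⟦local⟧ = {x2, x3} ∩ {x1, x2, x4, x5, x6, x8, x10, x11} = {x2}
So ⟦shiny local kite that supported x5 inside x8⟧ = {x2}.

{x2}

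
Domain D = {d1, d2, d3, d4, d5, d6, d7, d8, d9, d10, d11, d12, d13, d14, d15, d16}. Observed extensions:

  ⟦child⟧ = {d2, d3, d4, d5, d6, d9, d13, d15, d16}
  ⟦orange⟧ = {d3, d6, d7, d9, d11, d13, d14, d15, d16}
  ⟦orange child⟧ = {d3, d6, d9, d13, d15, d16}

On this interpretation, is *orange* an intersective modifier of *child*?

⟦orange⟧ ∩ ⟦child⟧ = {d3, d6, d7, d9, d11, d13, d14, d15, d16} ∩ {d2, d3, d4, d5, d6, d9, d13, d15, d16} = {d3, d6, d9, d13, d15, d16}
Observed ⟦orange child⟧ = {d3, d6, d9, d13, d15, d16}.
These coincide, so the modifier is intersective here.

yes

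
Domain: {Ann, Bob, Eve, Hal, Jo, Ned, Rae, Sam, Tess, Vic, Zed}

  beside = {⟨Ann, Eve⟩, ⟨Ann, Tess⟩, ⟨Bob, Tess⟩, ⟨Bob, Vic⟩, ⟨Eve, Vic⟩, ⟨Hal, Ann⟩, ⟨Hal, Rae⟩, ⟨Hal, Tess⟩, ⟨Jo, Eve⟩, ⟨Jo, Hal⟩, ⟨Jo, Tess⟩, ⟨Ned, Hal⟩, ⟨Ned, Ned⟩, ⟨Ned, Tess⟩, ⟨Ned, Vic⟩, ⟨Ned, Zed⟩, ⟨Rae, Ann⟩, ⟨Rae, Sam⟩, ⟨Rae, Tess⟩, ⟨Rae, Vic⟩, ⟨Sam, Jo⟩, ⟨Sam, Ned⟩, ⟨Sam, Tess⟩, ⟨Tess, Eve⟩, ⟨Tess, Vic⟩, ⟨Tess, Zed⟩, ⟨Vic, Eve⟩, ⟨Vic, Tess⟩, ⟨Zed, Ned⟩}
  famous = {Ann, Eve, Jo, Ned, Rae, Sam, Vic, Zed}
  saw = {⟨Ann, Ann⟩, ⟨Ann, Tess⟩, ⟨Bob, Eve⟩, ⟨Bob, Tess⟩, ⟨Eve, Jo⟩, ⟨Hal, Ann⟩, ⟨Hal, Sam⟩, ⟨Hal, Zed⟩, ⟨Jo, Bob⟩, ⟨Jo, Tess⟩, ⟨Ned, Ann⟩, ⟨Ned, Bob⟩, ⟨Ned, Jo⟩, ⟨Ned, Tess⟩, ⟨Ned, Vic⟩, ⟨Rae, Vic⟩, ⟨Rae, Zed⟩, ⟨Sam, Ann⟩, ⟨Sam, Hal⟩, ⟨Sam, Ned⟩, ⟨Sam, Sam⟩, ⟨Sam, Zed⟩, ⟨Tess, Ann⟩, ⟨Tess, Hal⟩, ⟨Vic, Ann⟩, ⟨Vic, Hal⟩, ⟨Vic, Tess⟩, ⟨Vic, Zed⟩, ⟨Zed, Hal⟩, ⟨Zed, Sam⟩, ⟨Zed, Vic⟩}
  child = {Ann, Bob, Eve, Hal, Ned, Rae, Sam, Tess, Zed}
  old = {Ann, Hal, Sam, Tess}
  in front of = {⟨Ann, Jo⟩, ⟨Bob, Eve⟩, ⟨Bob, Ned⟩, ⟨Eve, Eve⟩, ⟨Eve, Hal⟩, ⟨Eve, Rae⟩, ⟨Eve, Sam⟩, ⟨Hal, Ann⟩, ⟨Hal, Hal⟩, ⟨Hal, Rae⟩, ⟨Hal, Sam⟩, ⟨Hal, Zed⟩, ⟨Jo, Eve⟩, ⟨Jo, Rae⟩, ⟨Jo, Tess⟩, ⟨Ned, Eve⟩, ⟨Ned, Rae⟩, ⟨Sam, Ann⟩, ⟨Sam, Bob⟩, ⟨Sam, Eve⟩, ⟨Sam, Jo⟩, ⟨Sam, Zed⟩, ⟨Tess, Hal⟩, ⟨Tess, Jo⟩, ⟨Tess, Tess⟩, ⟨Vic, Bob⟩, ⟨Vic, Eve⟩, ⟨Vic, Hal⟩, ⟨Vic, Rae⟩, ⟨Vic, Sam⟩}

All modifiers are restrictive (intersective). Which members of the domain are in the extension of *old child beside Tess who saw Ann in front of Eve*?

{Sam}

⟦beside Tess⟧ = {x : ⟨x, Tess⟩ ∈ ⟦beside⟧} = {Ann, Bob, Hal, Jo, Ned, Rae, Sam, Vic}
⟦who saw Ann⟧ = {x : ⟨x, Ann⟩ ∈ ⟦saw⟧} = {Ann, Hal, Ned, Sam, Tess, Vic}
⟦in front of Eve⟧ = {x : ⟨x, Eve⟩ ∈ ⟦in front of⟧} = {Bob, Eve, Jo, Ned, Sam, Vic}
⟦child⟧ = {Ann, Bob, Eve, Hal, Ned, Rae, Sam, Tess, Zed}
… ∩ ⟦beside Tess⟧ = {Ann, Bob, Eve, Hal, Ned, Rae, Sam, Tess, Zed} ∩ {Ann, Bob, Hal, Jo, Ned, Rae, Sam, Vic} = {Ann, Bob, Hal, Ned, Rae, Sam}
… ∩ ⟦who saw Ann⟧ = {Ann, Bob, Hal, Ned, Rae, Sam} ∩ {Ann, Hal, Ned, Sam, Tess, Vic} = {Ann, Hal, Ned, Sam}
… ∩ ⟦in front of Eve⟧ = {Ann, Hal, Ned, Sam} ∩ {Bob, Eve, Jo, Ned, Sam, Vic} = {Ned, Sam}
… ∩ ⟦old⟧ = {Ned, Sam} ∩ {Ann, Hal, Sam, Tess} = {Sam}
So ⟦old child beside Tess who saw Ann in front of Eve⟧ = {Sam}.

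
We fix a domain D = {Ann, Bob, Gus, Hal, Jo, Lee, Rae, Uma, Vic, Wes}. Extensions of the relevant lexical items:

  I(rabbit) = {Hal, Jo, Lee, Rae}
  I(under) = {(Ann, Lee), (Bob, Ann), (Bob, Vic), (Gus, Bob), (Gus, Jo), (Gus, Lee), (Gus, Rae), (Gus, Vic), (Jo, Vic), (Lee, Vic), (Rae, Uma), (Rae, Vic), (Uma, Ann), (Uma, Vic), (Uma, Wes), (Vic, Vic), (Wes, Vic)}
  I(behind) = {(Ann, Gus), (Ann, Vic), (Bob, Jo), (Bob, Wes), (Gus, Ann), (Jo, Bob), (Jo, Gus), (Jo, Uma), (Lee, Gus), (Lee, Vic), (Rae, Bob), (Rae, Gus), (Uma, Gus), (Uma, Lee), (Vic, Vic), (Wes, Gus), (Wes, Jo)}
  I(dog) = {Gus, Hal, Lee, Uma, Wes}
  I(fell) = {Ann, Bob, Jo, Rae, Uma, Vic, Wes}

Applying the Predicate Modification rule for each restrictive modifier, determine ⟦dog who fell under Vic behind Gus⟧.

{Uma, Wes}

⟦who fell⟧ = ⟦fell⟧ = {Ann, Bob, Jo, Rae, Uma, Vic, Wes}
⟦under Vic⟧ = {x : ⟨x, Vic⟩ ∈ ⟦under⟧} = {Bob, Gus, Jo, Lee, Rae, Uma, Vic, Wes}
⟦behind Gus⟧ = {x : ⟨x, Gus⟩ ∈ ⟦behind⟧} = {Ann, Jo, Lee, Rae, Uma, Wes}
⟦dog⟧ = {Gus, Hal, Lee, Uma, Wes}
… ∩ ⟦who fell⟧ = {Gus, Hal, Lee, Uma, Wes} ∩ {Ann, Bob, Jo, Rae, Uma, Vic, Wes} = {Uma, Wes}
… ∩ ⟦under Vic⟧ = {Uma, Wes} ∩ {Bob, Gus, Jo, Lee, Rae, Uma, Vic, Wes} = {Uma, Wes}
… ∩ ⟦behind Gus⟧ = {Uma, Wes} ∩ {Ann, Jo, Lee, Rae, Uma, Wes} = {Uma, Wes}
So ⟦dog who fell under Vic behind Gus⟧ = {Uma, Wes}.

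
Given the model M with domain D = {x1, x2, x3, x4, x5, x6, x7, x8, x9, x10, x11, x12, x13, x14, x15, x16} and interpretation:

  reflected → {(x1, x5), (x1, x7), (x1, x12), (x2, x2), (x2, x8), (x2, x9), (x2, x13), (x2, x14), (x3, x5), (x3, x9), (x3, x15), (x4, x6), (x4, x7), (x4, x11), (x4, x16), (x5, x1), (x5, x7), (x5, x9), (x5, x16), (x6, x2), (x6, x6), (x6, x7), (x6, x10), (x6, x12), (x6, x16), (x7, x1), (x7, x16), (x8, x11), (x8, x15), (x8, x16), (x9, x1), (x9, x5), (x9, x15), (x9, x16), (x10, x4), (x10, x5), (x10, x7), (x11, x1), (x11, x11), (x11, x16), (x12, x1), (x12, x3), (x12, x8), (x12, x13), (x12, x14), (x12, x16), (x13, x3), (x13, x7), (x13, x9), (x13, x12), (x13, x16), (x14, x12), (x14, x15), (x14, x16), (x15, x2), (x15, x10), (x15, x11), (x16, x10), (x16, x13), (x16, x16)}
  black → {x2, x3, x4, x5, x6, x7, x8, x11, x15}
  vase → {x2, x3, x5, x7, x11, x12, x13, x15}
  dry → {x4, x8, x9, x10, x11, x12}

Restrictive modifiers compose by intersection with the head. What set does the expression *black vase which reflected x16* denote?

{x5, x7, x11}

⟦which reflected x16⟧ = {x : ⟨x, x16⟩ ∈ ⟦reflected⟧} = {x4, x5, x6, x7, x8, x9, x11, x12, x13, x14, x16}
⟦vase⟧ = {x2, x3, x5, x7, x11, x12, x13, x15}
… ∩ ⟦which reflected x16⟧ = {x2, x3, x5, x7, x11, x12, x13, x15} ∩ {x4, x5, x6, x7, x8, x9, x11, x12, x13, x14, x16} = {x5, x7, x11, x12, x13}
… ∩ ⟦black⟧ = {x5, x7, x11, x12, x13} ∩ {x2, x3, x4, x5, x6, x7, x8, x11, x15} = {x5, x7, x11}
So ⟦black vase which reflected x16⟧ = {x5, x7, x11}.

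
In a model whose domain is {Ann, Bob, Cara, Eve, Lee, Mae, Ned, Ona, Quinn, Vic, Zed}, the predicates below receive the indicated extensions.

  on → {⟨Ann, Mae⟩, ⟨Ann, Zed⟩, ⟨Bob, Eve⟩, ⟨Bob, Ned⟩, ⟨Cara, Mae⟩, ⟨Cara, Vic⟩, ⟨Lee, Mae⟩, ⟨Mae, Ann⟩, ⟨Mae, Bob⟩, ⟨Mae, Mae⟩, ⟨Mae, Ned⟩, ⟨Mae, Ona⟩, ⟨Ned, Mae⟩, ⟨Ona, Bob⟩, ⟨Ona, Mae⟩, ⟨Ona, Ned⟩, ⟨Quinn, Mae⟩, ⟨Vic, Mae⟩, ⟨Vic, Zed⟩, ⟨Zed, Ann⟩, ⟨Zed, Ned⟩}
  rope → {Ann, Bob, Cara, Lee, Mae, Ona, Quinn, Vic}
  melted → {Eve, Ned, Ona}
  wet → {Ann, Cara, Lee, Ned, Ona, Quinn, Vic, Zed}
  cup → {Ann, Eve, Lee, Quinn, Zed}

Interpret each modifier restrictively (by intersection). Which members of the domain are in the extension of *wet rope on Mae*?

{Ann, Cara, Lee, Ona, Quinn, Vic}

⟦on Mae⟧ = {x : ⟨x, Mae⟩ ∈ ⟦on⟧} = {Ann, Cara, Lee, Mae, Ned, Ona, Quinn, Vic}
⟦rope⟧ = {Ann, Bob, Cara, Lee, Mae, Ona, Quinn, Vic}
… ∩ ⟦on Mae⟧ = {Ann, Bob, Cara, Lee, Mae, Ona, Quinn, Vic} ∩ {Ann, Cara, Lee, Mae, Ned, Ona, Quinn, Vic} = {Ann, Cara, Lee, Mae, Ona, Quinn, Vic}
… ∩ ⟦wet⟧ = {Ann, Cara, Lee, Mae, Ona, Quinn, Vic} ∩ {Ann, Cara, Lee, Ned, Ona, Quinn, Vic, Zed} = {Ann, Cara, Lee, Ona, Quinn, Vic}
So ⟦wet rope on Mae⟧ = {Ann, Cara, Lee, Ona, Quinn, Vic}.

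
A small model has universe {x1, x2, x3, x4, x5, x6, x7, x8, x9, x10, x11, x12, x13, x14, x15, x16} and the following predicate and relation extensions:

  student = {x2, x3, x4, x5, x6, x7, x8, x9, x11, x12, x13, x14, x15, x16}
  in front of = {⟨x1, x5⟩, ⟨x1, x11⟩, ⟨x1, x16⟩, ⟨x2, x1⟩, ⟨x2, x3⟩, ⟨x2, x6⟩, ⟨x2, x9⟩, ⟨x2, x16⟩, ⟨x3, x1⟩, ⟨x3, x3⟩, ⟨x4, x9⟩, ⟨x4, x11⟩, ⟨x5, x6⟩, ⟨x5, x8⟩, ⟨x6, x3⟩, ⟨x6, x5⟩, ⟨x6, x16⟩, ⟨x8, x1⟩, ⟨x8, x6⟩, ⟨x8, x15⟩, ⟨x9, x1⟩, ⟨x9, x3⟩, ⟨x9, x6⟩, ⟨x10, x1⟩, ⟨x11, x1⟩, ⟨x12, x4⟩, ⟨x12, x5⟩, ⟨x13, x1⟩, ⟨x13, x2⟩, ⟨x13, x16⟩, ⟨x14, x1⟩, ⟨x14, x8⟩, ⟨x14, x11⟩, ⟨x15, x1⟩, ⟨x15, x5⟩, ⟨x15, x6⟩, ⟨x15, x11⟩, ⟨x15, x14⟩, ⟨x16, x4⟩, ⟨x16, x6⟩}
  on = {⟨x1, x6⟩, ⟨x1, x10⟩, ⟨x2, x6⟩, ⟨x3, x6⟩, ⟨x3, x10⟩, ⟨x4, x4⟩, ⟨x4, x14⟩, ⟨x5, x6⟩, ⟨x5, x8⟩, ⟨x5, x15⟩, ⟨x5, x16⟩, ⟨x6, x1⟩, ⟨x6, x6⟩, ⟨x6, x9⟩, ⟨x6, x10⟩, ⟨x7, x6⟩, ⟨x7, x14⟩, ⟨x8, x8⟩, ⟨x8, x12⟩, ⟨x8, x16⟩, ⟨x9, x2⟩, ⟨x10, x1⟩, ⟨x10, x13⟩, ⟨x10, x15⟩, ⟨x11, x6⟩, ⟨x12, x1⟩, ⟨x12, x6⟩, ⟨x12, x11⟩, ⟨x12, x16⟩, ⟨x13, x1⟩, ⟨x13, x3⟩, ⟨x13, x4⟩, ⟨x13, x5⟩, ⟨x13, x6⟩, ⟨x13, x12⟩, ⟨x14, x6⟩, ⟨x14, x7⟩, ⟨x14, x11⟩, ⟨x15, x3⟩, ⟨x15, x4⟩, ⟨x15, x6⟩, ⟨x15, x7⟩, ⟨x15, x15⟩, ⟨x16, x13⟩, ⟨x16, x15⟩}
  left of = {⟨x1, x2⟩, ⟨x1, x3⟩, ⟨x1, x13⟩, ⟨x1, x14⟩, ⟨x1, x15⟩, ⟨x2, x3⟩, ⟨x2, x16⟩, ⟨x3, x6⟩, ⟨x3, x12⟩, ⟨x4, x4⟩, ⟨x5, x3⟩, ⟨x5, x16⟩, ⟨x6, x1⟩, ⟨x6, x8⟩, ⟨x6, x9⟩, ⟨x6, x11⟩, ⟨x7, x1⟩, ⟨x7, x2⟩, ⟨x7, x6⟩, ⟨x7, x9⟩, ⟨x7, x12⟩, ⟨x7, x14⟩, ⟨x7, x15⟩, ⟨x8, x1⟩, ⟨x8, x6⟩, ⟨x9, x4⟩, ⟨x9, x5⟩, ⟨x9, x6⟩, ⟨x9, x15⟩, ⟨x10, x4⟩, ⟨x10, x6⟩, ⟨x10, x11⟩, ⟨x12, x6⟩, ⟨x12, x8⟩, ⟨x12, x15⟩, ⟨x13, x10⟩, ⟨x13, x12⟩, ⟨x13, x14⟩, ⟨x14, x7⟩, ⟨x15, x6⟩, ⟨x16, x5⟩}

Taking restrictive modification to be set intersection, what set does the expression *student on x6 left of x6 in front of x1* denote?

{x3, x15}

⟦on x6⟧ = {x : ⟨x, x6⟩ ∈ ⟦on⟧} = {x1, x2, x3, x5, x6, x7, x11, x12, x13, x14, x15}
⟦left of x6⟧ = {x : ⟨x, x6⟩ ∈ ⟦left of⟧} = {x3, x7, x8, x9, x10, x12, x15}
⟦in front of x1⟧ = {x : ⟨x, x1⟩ ∈ ⟦in front of⟧} = {x2, x3, x8, x9, x10, x11, x13, x14, x15}
⟦student⟧ = {x2, x3, x4, x5, x6, x7, x8, x9, x11, x12, x13, x14, x15, x16}
… ∩ ⟦on x6⟧ = {x2, x3, x4, x5, x6, x7, x8, x9, x11, x12, x13, x14, x15, x16} ∩ {x1, x2, x3, x5, x6, x7, x11, x12, x13, x14, x15} = {x2, x3, x5, x6, x7, x11, x12, x13, x14, x15}
… ∩ ⟦left of x6⟧ = {x2, x3, x5, x6, x7, x11, x12, x13, x14, x15} ∩ {x3, x7, x8, x9, x10, x12, x15} = {x3, x7, x12, x15}
… ∩ ⟦in front of x1⟧ = {x3, x7, x12, x15} ∩ {x2, x3, x8, x9, x10, x11, x13, x14, x15} = {x3, x15}
So ⟦student on x6 left of x6 in front of x1⟧ = {x3, x15}.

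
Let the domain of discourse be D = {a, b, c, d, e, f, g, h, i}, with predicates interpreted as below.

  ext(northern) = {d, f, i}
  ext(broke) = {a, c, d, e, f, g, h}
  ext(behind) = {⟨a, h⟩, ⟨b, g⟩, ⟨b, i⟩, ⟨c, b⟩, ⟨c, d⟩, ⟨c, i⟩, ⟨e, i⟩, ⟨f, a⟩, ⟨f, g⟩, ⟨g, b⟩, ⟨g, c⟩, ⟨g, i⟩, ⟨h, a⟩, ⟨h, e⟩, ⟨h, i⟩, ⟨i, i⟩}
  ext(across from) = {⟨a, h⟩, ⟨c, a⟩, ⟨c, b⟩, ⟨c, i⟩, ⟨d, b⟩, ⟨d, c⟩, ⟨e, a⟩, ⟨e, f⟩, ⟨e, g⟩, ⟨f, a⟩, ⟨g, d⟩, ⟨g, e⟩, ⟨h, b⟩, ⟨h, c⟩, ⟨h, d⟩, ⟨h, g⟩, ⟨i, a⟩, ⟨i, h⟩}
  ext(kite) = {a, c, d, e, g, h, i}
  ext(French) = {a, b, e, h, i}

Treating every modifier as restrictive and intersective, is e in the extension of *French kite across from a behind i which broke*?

yes

⟦across from a⟧ = {x : ⟨x, a⟩ ∈ ⟦across from⟧} = {c, e, f, i}
⟦behind i⟧ = {x : ⟨x, i⟩ ∈ ⟦behind⟧} = {b, c, e, g, h, i}
⟦which broke⟧ = ⟦broke⟧ = {a, c, d, e, f, g, h}
⟦kite⟧ = {a, c, d, e, g, h, i}
… ∩ ⟦across from a⟧ = {a, c, d, e, g, h, i} ∩ {c, e, f, i} = {c, e, i}
… ∩ ⟦behind i⟧ = {c, e, i} ∩ {b, c, e, g, h, i} = {c, e, i}
… ∩ ⟦which broke⟧ = {c, e, i} ∩ {a, c, d, e, f, g, h} = {c, e}
… ∩ ⟦French⟧ = {c, e} ∩ {a, b, e, h, i} = {e}
⟦French kite across from a behind i which broke⟧ = {e}; e ∈ this set.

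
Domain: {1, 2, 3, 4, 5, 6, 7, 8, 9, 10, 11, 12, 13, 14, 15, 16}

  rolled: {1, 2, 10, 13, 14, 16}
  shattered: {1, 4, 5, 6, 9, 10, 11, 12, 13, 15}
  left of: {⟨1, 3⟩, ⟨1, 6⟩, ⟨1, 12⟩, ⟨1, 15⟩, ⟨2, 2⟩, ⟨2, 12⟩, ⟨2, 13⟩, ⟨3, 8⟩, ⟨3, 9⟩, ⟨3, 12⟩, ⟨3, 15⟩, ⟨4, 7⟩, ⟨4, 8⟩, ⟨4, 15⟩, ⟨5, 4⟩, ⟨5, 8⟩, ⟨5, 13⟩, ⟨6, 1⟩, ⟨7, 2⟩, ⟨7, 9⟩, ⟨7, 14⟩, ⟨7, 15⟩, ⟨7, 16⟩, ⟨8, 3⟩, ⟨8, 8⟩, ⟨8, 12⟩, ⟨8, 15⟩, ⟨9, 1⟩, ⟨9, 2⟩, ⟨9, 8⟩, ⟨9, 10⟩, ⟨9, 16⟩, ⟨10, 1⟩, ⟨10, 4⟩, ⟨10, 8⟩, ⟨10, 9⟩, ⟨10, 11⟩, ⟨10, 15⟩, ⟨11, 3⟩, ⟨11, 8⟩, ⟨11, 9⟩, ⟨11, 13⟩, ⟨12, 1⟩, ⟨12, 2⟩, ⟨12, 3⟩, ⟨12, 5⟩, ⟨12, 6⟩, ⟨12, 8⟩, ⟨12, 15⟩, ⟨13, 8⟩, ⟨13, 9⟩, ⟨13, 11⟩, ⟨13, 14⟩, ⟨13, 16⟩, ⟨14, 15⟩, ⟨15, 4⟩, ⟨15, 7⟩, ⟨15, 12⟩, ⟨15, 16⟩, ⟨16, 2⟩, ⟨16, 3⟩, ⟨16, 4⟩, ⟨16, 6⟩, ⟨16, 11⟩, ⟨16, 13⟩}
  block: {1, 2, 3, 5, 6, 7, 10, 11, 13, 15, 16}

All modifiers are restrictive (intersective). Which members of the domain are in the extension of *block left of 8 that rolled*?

{10, 13}

⟦left of 8⟧ = {x : ⟨x, 8⟩ ∈ ⟦left of⟧} = {3, 4, 5, 8, 9, 10, 11, 12, 13}
⟦that rolled⟧ = ⟦rolled⟧ = {1, 2, 10, 13, 14, 16}
⟦block⟧ = {1, 2, 3, 5, 6, 7, 10, 11, 13, 15, 16}
… ∩ ⟦left of 8⟧ = {1, 2, 3, 5, 6, 7, 10, 11, 13, 15, 16} ∩ {3, 4, 5, 8, 9, 10, 11, 12, 13} = {3, 5, 10, 11, 13}
… ∩ ⟦that rolled⟧ = {3, 5, 10, 11, 13} ∩ {1, 2, 10, 13, 14, 16} = {10, 13}
So ⟦block left of 8 that rolled⟧ = {10, 13}.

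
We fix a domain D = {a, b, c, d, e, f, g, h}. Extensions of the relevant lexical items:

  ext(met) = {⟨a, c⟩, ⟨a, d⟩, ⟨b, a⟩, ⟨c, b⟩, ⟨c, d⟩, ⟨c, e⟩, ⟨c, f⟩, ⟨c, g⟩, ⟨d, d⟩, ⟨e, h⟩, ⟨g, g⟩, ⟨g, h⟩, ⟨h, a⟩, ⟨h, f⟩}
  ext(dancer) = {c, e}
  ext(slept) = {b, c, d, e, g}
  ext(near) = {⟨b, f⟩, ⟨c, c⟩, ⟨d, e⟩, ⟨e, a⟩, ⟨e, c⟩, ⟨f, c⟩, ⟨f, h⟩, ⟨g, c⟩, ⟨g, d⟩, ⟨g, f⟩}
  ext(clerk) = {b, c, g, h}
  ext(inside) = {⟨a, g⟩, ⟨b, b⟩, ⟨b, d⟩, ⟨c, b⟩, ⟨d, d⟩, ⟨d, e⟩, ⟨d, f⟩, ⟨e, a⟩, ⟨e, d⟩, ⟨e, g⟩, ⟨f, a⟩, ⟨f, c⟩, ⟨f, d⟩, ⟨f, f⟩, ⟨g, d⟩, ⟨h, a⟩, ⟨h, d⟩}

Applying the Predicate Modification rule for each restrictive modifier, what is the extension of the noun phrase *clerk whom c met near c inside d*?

⟦whom c met⟧ = {x : ⟨c, x⟩ ∈ ⟦met⟧} = {b, d, e, f, g}
⟦near c⟧ = {x : ⟨x, c⟩ ∈ ⟦near⟧} = {c, e, f, g}
⟦inside d⟧ = {x : ⟨x, d⟩ ∈ ⟦inside⟧} = {b, d, e, f, g, h}
⟦clerk⟧ = {b, c, g, h}
… ∩ ⟦whom c met⟧ = {b, c, g, h} ∩ {b, d, e, f, g} = {b, g}
… ∩ ⟦near c⟧ = {b, g} ∩ {c, e, f, g} = {g}
… ∩ ⟦inside d⟧ = {g} ∩ {b, d, e, f, g, h} = {g}
So ⟦clerk whom c met near c inside d⟧ = {g}.

{g}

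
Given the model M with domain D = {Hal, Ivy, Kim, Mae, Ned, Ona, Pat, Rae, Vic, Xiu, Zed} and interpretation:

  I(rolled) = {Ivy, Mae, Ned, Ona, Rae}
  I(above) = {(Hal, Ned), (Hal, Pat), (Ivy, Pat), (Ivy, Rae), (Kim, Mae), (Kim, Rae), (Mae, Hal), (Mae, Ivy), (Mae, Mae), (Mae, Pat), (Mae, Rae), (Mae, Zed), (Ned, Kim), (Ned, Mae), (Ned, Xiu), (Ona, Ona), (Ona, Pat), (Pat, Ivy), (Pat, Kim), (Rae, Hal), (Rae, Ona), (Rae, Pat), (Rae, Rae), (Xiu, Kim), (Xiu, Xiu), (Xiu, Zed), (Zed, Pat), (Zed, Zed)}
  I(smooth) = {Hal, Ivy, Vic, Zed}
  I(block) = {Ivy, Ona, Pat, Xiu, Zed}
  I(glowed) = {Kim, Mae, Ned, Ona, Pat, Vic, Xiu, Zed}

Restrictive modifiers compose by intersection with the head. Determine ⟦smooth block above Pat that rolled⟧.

{Ivy}

⟦above Pat⟧ = {x : ⟨x, Pat⟩ ∈ ⟦above⟧} = {Hal, Ivy, Mae, Ona, Rae, Zed}
⟦that rolled⟧ = ⟦rolled⟧ = {Ivy, Mae, Ned, Ona, Rae}
⟦block⟧ = {Ivy, Ona, Pat, Xiu, Zed}
… ∩ ⟦above Pat⟧ = {Ivy, Ona, Pat, Xiu, Zed} ∩ {Hal, Ivy, Mae, Ona, Rae, Zed} = {Ivy, Ona, Zed}
… ∩ ⟦that rolled⟧ = {Ivy, Ona, Zed} ∩ {Ivy, Mae, Ned, Ona, Rae} = {Ivy, Ona}
… ∩ ⟦smooth⟧ = {Ivy, Ona} ∩ {Hal, Ivy, Vic, Zed} = {Ivy}
So ⟦smooth block above Pat that rolled⟧ = {Ivy}.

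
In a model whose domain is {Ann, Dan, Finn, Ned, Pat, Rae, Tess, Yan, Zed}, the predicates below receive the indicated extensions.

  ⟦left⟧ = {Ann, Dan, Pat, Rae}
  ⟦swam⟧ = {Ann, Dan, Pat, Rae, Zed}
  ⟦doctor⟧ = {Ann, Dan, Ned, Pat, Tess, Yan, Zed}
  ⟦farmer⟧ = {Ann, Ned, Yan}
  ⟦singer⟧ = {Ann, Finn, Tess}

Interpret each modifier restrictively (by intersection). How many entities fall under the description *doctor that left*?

3

⟦that left⟧ = ⟦left⟧ = {Ann, Dan, Pat, Rae}
⟦doctor⟧ = {Ann, Dan, Ned, Pat, Tess, Yan, Zed}
… ∩ ⟦that left⟧ = {Ann, Dan, Ned, Pat, Tess, Yan, Zed} ∩ {Ann, Dan, Pat, Rae} = {Ann, Dan, Pat}
⟦doctor that left⟧ = {Ann, Dan, Pat}, so the cardinality is 3.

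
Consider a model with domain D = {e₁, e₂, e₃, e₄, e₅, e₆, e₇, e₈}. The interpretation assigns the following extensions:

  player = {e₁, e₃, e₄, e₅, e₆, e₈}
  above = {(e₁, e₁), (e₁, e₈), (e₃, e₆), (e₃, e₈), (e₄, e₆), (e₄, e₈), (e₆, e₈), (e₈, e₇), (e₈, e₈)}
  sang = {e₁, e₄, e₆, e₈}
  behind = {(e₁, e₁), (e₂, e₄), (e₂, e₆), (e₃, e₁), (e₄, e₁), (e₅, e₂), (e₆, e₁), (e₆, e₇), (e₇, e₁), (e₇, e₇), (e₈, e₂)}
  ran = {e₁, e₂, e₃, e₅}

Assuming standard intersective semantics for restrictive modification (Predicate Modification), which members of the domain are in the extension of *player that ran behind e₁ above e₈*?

{e₁, e₃}

⟦that ran⟧ = ⟦ran⟧ = {e₁, e₂, e₃, e₅}
⟦behind e₁⟧ = {x : ⟨x, e₁⟩ ∈ ⟦behind⟧} = {e₁, e₃, e₄, e₆, e₇}
⟦above e₈⟧ = {x : ⟨x, e₈⟩ ∈ ⟦above⟧} = {e₁, e₃, e₄, e₆, e₈}
⟦player⟧ = {e₁, e₃, e₄, e₅, e₆, e₈}
… ∩ ⟦that ran⟧ = {e₁, e₃, e₄, e₅, e₆, e₈} ∩ {e₁, e₂, e₃, e₅} = {e₁, e₃, e₅}
… ∩ ⟦behind e₁⟧ = {e₁, e₃, e₅} ∩ {e₁, e₃, e₄, e₆, e₇} = {e₁, e₃}
… ∩ ⟦above e₈⟧ = {e₁, e₃} ∩ {e₁, e₃, e₄, e₆, e₈} = {e₁, e₃}
So ⟦player that ran behind e₁ above e₈⟧ = {e₁, e₃}.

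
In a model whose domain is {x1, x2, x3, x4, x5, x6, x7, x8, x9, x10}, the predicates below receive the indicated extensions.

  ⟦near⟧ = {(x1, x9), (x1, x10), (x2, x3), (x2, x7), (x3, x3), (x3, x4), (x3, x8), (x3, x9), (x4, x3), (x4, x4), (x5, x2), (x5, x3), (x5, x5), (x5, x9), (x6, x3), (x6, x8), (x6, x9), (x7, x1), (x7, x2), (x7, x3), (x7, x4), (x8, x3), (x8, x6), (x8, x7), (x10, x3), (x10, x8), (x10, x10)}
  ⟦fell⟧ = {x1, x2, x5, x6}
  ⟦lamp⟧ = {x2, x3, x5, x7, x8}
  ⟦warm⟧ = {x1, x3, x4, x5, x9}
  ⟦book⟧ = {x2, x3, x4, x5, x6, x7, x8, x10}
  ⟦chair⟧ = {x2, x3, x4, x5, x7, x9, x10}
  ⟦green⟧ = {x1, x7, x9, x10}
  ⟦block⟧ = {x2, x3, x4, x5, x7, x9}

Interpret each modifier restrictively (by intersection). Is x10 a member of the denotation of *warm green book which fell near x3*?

⟦which fell⟧ = ⟦fell⟧ = {x1, x2, x5, x6}
⟦near x3⟧ = {x : ⟨x, x3⟩ ∈ ⟦near⟧} = {x2, x3, x4, x5, x6, x7, x8, x10}
⟦book⟧ = {x2, x3, x4, x5, x6, x7, x8, x10}
… ∩ ⟦which fell⟧ = {x2, x3, x4, x5, x6, x7, x8, x10} ∩ {x1, x2, x5, x6} = {x2, x5, x6}
… ∩ ⟦near x3⟧ = {x2, x5, x6} ∩ {x2, x3, x4, x5, x6, x7, x8, x10} = {x2, x5, x6}
… ∩ ⟦warm⟧ = {x2, x5, x6} ∩ {x1, x3, x4, x5, x9} = {x5}
… ∩ ⟦green⟧ = {x5} ∩ {x1, x7, x9, x10} = ∅
⟦warm green book which fell near x3⟧ = ∅; x10 ∉ this set.

no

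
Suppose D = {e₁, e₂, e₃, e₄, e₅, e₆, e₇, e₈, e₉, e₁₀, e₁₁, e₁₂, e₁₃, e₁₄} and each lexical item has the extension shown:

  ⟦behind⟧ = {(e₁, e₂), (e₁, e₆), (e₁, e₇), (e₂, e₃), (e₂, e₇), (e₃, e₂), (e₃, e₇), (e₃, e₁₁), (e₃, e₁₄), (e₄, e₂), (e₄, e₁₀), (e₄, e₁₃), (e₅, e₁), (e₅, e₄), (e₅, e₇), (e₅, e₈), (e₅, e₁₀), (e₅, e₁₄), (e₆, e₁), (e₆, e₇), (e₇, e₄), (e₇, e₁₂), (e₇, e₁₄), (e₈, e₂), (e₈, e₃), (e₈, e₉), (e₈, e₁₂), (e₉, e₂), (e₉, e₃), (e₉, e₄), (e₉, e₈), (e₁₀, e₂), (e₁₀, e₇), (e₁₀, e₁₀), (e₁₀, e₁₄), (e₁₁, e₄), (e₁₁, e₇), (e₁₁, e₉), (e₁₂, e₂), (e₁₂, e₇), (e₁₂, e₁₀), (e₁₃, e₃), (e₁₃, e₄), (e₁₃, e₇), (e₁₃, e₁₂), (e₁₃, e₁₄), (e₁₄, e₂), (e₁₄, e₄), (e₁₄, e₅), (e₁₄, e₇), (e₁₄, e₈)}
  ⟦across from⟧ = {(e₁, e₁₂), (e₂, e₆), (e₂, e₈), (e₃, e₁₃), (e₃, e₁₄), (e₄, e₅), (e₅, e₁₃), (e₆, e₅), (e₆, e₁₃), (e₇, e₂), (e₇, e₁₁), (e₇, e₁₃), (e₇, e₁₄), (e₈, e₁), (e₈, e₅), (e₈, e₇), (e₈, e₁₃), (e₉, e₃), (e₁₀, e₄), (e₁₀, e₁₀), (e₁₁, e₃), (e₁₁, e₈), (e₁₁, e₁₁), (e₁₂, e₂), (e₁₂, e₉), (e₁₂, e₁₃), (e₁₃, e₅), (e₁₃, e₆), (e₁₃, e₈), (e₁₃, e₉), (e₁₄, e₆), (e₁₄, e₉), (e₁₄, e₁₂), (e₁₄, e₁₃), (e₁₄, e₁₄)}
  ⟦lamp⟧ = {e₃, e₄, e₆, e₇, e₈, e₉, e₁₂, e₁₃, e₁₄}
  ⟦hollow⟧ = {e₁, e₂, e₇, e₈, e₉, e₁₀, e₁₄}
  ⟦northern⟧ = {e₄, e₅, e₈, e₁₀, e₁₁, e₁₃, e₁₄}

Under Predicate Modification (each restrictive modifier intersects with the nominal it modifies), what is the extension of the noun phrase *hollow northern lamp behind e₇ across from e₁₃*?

⟦behind e₇⟧ = {x : ⟨x, e₇⟩ ∈ ⟦behind⟧} = {e₁, e₂, e₃, e₅, e₆, e₁₀, e₁₁, e₁₂, e₁₃, e₁₄}
⟦across from e₁₃⟧ = {x : ⟨x, e₁₃⟩ ∈ ⟦across from⟧} = {e₃, e₅, e₆, e₇, e₈, e₁₂, e₁₄}
⟦lamp⟧ = {e₃, e₄, e₆, e₇, e₈, e₉, e₁₂, e₁₃, e₁₄}
… ∩ ⟦behind e₇⟧ = {e₃, e₄, e₆, e₇, e₈, e₉, e₁₂, e₁₃, e₁₄} ∩ {e₁, e₂, e₃, e₅, e₆, e₁₀, e₁₁, e₁₂, e₁₃, e₁₄} = {e₃, e₆, e₁₂, e₁₃, e₁₄}
… ∩ ⟦across from e₁₃⟧ = {e₃, e₆, e₁₂, e₁₃, e₁₄} ∩ {e₃, e₅, e₆, e₇, e₈, e₁₂, e₁₄} = {e₃, e₆, e₁₂, e₁₄}
… ∩ ⟦hollow⟧ = {e₃, e₆, e₁₂, e₁₄} ∩ {e₁, e₂, e₇, e₈, e₉, e₁₀, e₁₄} = {e₁₄}
… ∩ ⟦northern⟧ = {e₁₄} ∩ {e₄, e₅, e₈, e₁₀, e₁₁, e₁₃, e₁₄} = {e₁₄}
So ⟦hollow northern lamp behind e₇ across from e₁₃⟧ = {e₁₄}.

{e₁₄}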